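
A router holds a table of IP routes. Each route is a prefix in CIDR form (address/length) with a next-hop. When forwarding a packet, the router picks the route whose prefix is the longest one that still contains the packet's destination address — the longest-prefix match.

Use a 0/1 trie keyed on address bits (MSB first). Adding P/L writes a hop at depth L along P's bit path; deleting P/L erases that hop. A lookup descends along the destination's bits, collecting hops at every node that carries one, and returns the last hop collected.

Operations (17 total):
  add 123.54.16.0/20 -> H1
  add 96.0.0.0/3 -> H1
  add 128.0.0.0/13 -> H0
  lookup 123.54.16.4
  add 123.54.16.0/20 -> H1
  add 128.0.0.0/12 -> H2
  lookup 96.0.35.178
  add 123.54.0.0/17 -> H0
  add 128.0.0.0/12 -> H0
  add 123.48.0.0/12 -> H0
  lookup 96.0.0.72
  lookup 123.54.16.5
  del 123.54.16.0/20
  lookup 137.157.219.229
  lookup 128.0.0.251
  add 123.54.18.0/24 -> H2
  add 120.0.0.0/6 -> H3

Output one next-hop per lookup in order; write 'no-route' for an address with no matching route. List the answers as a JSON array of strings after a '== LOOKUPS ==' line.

Apply in order:
  add 123.54.16.0/20 -> H1 at depth 20
  add 96.0.0.0/3 -> H1 at depth 3
  add 128.0.0.0/13 -> H0 at depth 13
  Q 123.54.16.4: descend 01111011001101100001 ; hops seen [H1,H1] ; pick H1
  add 123.54.16.0/20 -> H1 at depth 20
  add 128.0.0.0/12 -> H2 at depth 12
  Q 96.0.35.178: descend 011 ; hops seen [H1] ; pick H1
  add 123.54.0.0/17 -> H0 at depth 17
  add 128.0.0.0/12 -> H0 at depth 12
  add 123.48.0.0/12 -> H0 at depth 12
  Q 96.0.0.72: descend 011 ; hops seen [H1] ; pick H1
  Q 123.54.16.5: descend 01111011001101100001 ; hops seen [H1,H0,H0,H1] ; pick H1
  del 123.54.16.0/20 (clear depth 20)
  Q 137.157.219.229: descend 1000 ; hops seen [∅] ; pick no-route
  Q 128.0.0.251: descend 1000000000000 ; hops seen [H0,H0] ; pick H0
  add 123.54.18.0/24 -> H2 at depth 24
  add 120.0.0.0/6 -> H3 at depth 6

== LOOKUPS ==
["H1","H1","H1","H1","no-route","H0"]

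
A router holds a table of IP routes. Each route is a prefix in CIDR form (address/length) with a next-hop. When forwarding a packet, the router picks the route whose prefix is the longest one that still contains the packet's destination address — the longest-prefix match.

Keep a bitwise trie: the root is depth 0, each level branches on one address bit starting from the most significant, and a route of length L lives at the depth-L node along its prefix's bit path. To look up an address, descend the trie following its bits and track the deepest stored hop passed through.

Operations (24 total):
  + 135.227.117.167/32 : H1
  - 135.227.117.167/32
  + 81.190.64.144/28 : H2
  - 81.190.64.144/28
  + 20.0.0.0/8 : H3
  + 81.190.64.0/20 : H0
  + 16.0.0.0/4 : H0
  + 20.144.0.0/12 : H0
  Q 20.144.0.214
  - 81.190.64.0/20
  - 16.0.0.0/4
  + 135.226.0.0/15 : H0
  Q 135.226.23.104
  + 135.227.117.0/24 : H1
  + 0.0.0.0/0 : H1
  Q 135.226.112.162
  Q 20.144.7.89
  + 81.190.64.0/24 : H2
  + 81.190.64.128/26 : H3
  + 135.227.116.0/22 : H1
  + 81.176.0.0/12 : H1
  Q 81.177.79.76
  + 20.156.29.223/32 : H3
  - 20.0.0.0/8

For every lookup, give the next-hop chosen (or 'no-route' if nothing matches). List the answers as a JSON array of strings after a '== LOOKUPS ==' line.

Process each operation:
  + 135.227.117.167/32 (H1) depth=32
  - 135.227.117.167/32 clear@32
  + 81.190.64.144/28 (H2) depth=28
  - 81.190.64.144/28 clear@28
  + 20.0.0.0/8 (H3) depth=8
  + 81.190.64.0/20 (H0) depth=20
  + 16.0.0.0/4 (H0) depth=4
  + 20.144.0.0/12 (H0) depth=12
  ? 20.144.0.214  path d0:-→d1:-→d2:-→d3:-→d4:H0→d5:-→d6:-→d7:-→d8:H3→d9:-→d10:-→d11:-→d12:H0  best=H0
  - 81.190.64.0/20 clear@20
  - 16.0.0.0/4 clear@4
  + 135.226.0.0/15 (H0) depth=15
  ? 135.226.23.104  path d0:-→d1:-→d2:-→d3:-→d4:-→d5:-→d6:-→d7:-→d8:-→d9:-→d10:-→d11:-→d12:-→d13:-→d14:-→d15:H0  best=H0
  + 135.227.117.0/24 (H1) depth=24
  + 0.0.0.0/0 (H1) depth=0
  ? 135.226.112.162  path d0:H1→d1:-→d2:-→d3:-→d4:-→d5:-→d6:-→d7:-→d8:-→d9:-→d10:-→d11:-→d12:-→d13:-→d14:-→d15:H0  best=H0
  ? 20.144.7.89  path d0:H1→d1:-→d2:-→d3:-→d4:-→d5:-→d6:-→d7:-→d8:H3→d9:-→d10:-→d11:-→d12:H0  best=H0
  + 81.190.64.0/24 (H2) depth=24
  + 81.190.64.128/26 (H3) depth=26
  + 135.227.116.0/22 (H1) depth=22
  + 81.176.0.0/12 (H1) depth=12
  ? 81.177.79.76  path d0:H1→d1:-→d2:-→d3:-→d4:-→d5:-→d6:-→d7:-→d8:-→d9:-→d10:-→d11:-→d12:H1  best=H1
  + 20.156.29.223/32 (H3) depth=32
  - 20.0.0.0/8 clear@8

== LOOKUPS ==
["H0","H0","H0","H0","H1"]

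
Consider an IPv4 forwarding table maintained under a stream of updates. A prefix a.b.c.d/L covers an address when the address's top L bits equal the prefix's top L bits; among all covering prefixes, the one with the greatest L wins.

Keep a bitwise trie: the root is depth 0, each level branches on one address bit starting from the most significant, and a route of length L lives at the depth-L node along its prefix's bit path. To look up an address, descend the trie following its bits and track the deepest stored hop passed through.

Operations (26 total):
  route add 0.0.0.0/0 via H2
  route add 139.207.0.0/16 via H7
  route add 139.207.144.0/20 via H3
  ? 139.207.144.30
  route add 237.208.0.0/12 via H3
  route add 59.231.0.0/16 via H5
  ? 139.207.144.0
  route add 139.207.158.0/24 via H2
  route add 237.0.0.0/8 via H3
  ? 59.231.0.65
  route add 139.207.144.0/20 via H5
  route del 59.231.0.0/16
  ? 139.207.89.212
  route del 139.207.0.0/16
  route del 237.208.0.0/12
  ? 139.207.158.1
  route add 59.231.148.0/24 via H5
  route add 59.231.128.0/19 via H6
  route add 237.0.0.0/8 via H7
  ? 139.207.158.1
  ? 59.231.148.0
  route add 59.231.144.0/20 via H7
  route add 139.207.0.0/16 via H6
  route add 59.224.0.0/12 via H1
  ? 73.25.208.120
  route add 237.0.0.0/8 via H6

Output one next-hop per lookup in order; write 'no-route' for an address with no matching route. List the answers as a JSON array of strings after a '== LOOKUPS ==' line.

Apply in order:
  + 0.0.0.0/0 (H2) depth=0
  + 139.207.0.0/16 (H7) depth=16
  + 139.207.144.0/20 (H3) depth=20
  lookup 139.207.144.30: bits 10001011110011111001 walk d0:H2→d1:-→d2:-→d3:-→d4:-→d5:-→d6:-→d7:-→d8:-→d9:-→d10:-→d11:-→d12:-→d13:-→d14:-→d15:-→d16:H7→d17:-→d18:-→d19:-→d20:H3 -> H3
  + 237.208.0.0/12 (H3) depth=12
  + 59.231.0.0/16 (H5) depth=16
  lookup 139.207.144.0: bits 10001011110011111001 walk d0:H2→d1:-→d2:-→d3:-→d4:-→d5:-→d6:-→d7:-→d8:-→d9:-→d10:-→d11:-→d12:-→d13:-→d14:-→d15:-→d16:H7→d17:-→d18:-→d19:-→d20:H3 -> H3
  + 139.207.158.0/24 (H2) depth=24
  + 237.0.0.0/8 (H3) depth=8
  lookup 59.231.0.65: bits 0011101111100111 walk d0:H2→d1:-→d2:-→d3:-→d4:-→d5:-→d6:-→d7:-→d8:-→d9:-→d10:-→d11:-→d12:-→d13:-→d14:-→d15:-→d16:H5 -> H5
  + 139.207.144.0/20 (H5) depth=20
  del 59.231.0.0/16 (clear depth 16)
  lookup 139.207.89.212: bits 1000101111001111 walk d0:H2→d1:-→d2:-→d3:-→d4:-→d5:-→d6:-→d7:-→d8:-→d9:-→d10:-→d11:-→d12:-→d13:-→d14:-→d15:-→d16:H7 -> H7
  del 139.207.0.0/16 (clear depth 16)
  del 237.208.0.0/12 (clear depth 12)
  lookup 139.207.158.1: bits 100010111100111110011110 walk d0:H2→d1:-→d2:-→d3:-→d4:-→d5:-→d6:-→d7:-→d8:-→d9:-→d10:-→d11:-→d12:-→d13:-→d14:-→d15:-→d16:-→d17:-→d18:-→d19:-→d20:H5→d21:-→d22:-→d23:-→d24:H2 -> H2
  + 59.231.148.0/24 (H5) depth=24
  + 59.231.128.0/19 (H6) depth=19
  + 237.0.0.0/8 (H7) depth=8
  lookup 139.207.158.1: bits 100010111100111110011110 walk d0:H2→d1:-→d2:-→d3:-→d4:-→d5:-→d6:-→d7:-→d8:-→d9:-→d10:-→d11:-→d12:-→d13:-→d14:-→d15:-→d16:-→d17:-→d18:-→d19:-→d20:H5→d21:-→d22:-→d23:-→d24:H2 -> H2
  lookup 59.231.148.0: bits 001110111110011110010100 walk d0:H2→d1:-→d2:-→d3:-→d4:-→d5:-→d6:-→d7:-→d8:-→d9:-→d10:-→d11:-→d12:-→d13:-→d14:-→d15:-→d16:-→d17:-→d18:-→d19:H6→d20:-→d21:-→d22:-→d23:-→d24:H5 -> H5
  + 59.231.144.0/20 (H7) depth=20
  + 139.207.0.0/16 (H6) depth=16
  + 59.224.0.0/12 (H1) depth=12
  lookup 73.25.208.120: bits 0 walk d0:H2→d1:- -> H2
  + 237.0.0.0/8 (H6) depth=8

== LOOKUPS ==
["H3","H3","H5","H7","H2","H2","H5","H2"]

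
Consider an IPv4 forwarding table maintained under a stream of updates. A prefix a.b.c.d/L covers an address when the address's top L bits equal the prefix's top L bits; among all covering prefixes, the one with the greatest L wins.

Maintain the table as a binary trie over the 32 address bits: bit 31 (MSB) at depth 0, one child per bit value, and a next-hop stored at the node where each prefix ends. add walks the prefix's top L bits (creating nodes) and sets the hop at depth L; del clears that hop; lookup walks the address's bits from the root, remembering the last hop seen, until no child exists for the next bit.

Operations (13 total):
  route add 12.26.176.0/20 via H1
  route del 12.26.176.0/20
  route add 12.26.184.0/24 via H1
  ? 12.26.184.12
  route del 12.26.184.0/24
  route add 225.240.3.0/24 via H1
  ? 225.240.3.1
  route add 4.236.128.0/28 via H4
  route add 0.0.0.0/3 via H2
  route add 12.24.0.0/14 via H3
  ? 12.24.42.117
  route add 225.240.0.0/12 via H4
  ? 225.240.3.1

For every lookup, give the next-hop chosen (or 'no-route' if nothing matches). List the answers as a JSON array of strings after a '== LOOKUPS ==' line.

Process each operation:
  + 12.26.176.0/20 (H1) depth=20
  del 12.26.176.0/20 (clear depth 20)
  + 12.26.184.0/24 (H1) depth=24
  lookup 12.26.184.12: bits 000011000001101010111000 walk d0:-→d1:-→d2:-→d3:-→d4:-→d5:-→d6:-→d7:-→d8:-→d9:-→d10:-→d11:-→d12:-→d13:-→d14:-→d15:-→d16:-→d17:-→d18:-→d19:-→d20:-→d21:-→d22:-→d23:-→d24:H1 -> H1
  del 12.26.184.0/24 (clear depth 24)
  + 225.240.3.0/24 (H1) depth=24
  lookup 225.240.3.1: bits 111000011111000000000011 walk d0:-→d1:-→d2:-→d3:-→d4:-→d5:-→d6:-→d7:-→d8:-→d9:-→d10:-→d11:-→d12:-→d13:-→d14:-→d15:-→d16:-→d17:-→d18:-→d19:-→d20:-→d21:-→d22:-→d23:-→d24:H1 -> H1
  + 4.236.128.0/28 (H4) depth=28
  + 0.0.0.0/3 (H2) depth=3
  + 12.24.0.0/14 (H3) depth=14
  lookup 12.24.42.117: bits 00001100000110 walk d0:-→d1:-→d2:-→d3:H2→d4:-→d5:-→d6:-→d7:-→d8:-→d9:-→d10:-→d11:-→d12:-→d13:-→d14:H3 -> H3
  + 225.240.0.0/12 (H4) depth=12
  lookup 225.240.3.1: bits 111000011111000000000011 walk d0:-→d1:-→d2:-→d3:-→d4:-→d5:-→d6:-→d7:-→d8:-→d9:-→d10:-→d11:-→d12:H4→d13:-→d14:-→d15:-→d16:-→d17:-→d18:-→d19:-→d20:-→d21:-→d22:-→d23:-→d24:H1 -> H1

== LOOKUPS ==
["H1","H1","H3","H1"]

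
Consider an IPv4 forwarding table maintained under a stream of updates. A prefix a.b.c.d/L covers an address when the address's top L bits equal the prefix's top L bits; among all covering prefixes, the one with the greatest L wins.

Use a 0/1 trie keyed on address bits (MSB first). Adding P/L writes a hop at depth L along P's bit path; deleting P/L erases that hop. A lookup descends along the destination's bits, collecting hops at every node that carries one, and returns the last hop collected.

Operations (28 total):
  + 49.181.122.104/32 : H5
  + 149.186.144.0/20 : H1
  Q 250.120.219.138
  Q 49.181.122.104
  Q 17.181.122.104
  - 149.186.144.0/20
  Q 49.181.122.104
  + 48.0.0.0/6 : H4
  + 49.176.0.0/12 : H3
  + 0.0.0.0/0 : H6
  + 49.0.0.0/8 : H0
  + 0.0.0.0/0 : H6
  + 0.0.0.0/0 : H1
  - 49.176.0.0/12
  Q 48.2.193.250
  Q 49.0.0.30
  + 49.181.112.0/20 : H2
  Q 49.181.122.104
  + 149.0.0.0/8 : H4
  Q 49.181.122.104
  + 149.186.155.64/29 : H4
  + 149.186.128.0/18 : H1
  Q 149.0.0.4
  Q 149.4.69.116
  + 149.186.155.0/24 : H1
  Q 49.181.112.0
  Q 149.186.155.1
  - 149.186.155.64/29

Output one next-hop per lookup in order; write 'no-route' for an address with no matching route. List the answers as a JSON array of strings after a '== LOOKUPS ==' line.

Trace:
  add 49.181.122.104/32 -> H5 at depth 32
  add 149.186.144.0/20 -> H1 at depth 20
  lookup 250.120.219.138: bits 1 walk d0:-→d1:- -> no-route
  lookup 49.181.122.104: bits 00110001101101010111101001101000 walk d0:-→d1:-→d2:-→d3:-→d4:-→d5:-→d6:-→d7:-→d8:-→d9:-→d10:-→d11:-→d12:-→d13:-→d14:-→d15:-→d16:-→d17:-→d18:-→d19:-→d20:-→d21:-→d22:-→d23:-→d24:-→d25:-→d26:-→d27:-→d28:-→d29:-→d30:-→d31:-→d32:H5 -> H5
  lookup 17.181.122.104: bits 00 walk d0:-→d1:-→d2:- -> no-route
  del 149.186.144.0/20 (clear depth 20)
  lookup 49.181.122.104: bits 00110001101101010111101001101000 walk d0:-→d1:-→d2:-→d3:-→d4:-→d5:-→d6:-→d7:-→d8:-→d9:-→d10:-→d11:-→d12:-→d13:-→d14:-→d15:-→d16:-→d17:-→d18:-→d19:-→d20:-→d21:-→d22:-→d23:-→d24:-→d25:-→d26:-→d27:-→d28:-→d29:-→d30:-→d31:-→d32:H5 -> H5
  add 48.0.0.0/6 -> H4 at depth 6
  add 49.176.0.0/12 -> H3 at depth 12
  add 0.0.0.0/0 -> H6 at depth 0
  add 49.0.0.0/8 -> H0 at depth 8
  add 0.0.0.0/0 -> H6 at depth 0
  add 0.0.0.0/0 -> H1 at depth 0
  del 49.176.0.0/12 (clear depth 12)
  lookup 48.2.193.250: bits 0011000 walk d0:H1→d1:-→d2:-→d3:-→d4:-→d5:-→d6:H4→d7:- -> H4
  lookup 49.0.0.30: bits 00110001 walk d0:H1→d1:-→d2:-→d3:-→d4:-→d5:-→d6:H4→d7:-→d8:H0 -> H0
  add 49.181.112.0/20 -> H2 at depth 20
  lookup 49.181.122.104: bits 00110001101101010111101001101000 walk d0:H1→d1:-→d2:-→d3:-→d4:-→d5:-→d6:H4→d7:-→d8:H0→d9:-→d10:-→d11:-→d12:-→d13:-→d14:-→d15:-→d16:-→d17:-→d18:-→d19:-→d20:H2→d21:-→d22:-→d23:-→d24:-→d25:-→d26:-→d27:-→d28:-→d29:-→d30:-→d31:-→d32:H5 -> H5
  add 149.0.0.0/8 -> H4 at depth 8
  lookup 49.181.122.104: bits 00110001101101010111101001101000 walk d0:H1→d1:-→d2:-→d3:-→d4:-→d5:-→d6:H4→d7:-→d8:H0→d9:-→d10:-→d11:-→d12:-→d13:-→d14:-→d15:-→d16:-→d17:-→d18:-→d19:-→d20:H2→d21:-→d22:-→d23:-→d24:-→d25:-→d26:-→d27:-→d28:-→d29:-→d30:-→d31:-→d32:H5 -> H5
  add 149.186.155.64/29 -> H4 at depth 29
  add 149.186.128.0/18 -> H1 at depth 18
  lookup 149.0.0.4: bits 10010101 walk d0:H1→d1:-→d2:-→d3:-→d4:-→d5:-→d6:-→d7:-→d8:H4 -> H4
  lookup 149.4.69.116: bits 10010101 walk d0:H1→d1:-→d2:-→d3:-→d4:-→d5:-→d6:-→d7:-→d8:H4 -> H4
  add 149.186.155.0/24 -> H1 at depth 24
  lookup 49.181.112.0: bits 00110001101101010111 walk d0:H1→d1:-→d2:-→d3:-→d4:-→d5:-→d6:H4→d7:-→d8:H0→d9:-→d10:-→d11:-→d12:-→d13:-→d14:-→d15:-→d16:-→d17:-→d18:-→d19:-→d20:H2 -> H2
  lookup 149.186.155.1: bits 1001010110111010100110110 walk d0:H1→d1:-→d2:-→d3:-→d4:-→d5:-→d6:-→d7:-→d8:H4→d9:-→d10:-→d11:-→d12:-→d13:-→d14:-→d15:-→d16:-→d17:-→d18:H1→d19:-→d20:-→d21:-→d22:-→d23:-→d24:H1→d25:- -> H1
  del 149.186.155.64/29 (clear depth 29)

== LOOKUPS ==
["no-route","H5","no-route","H5","H4","H0","H5","H5","H4","H4","H2","H1"]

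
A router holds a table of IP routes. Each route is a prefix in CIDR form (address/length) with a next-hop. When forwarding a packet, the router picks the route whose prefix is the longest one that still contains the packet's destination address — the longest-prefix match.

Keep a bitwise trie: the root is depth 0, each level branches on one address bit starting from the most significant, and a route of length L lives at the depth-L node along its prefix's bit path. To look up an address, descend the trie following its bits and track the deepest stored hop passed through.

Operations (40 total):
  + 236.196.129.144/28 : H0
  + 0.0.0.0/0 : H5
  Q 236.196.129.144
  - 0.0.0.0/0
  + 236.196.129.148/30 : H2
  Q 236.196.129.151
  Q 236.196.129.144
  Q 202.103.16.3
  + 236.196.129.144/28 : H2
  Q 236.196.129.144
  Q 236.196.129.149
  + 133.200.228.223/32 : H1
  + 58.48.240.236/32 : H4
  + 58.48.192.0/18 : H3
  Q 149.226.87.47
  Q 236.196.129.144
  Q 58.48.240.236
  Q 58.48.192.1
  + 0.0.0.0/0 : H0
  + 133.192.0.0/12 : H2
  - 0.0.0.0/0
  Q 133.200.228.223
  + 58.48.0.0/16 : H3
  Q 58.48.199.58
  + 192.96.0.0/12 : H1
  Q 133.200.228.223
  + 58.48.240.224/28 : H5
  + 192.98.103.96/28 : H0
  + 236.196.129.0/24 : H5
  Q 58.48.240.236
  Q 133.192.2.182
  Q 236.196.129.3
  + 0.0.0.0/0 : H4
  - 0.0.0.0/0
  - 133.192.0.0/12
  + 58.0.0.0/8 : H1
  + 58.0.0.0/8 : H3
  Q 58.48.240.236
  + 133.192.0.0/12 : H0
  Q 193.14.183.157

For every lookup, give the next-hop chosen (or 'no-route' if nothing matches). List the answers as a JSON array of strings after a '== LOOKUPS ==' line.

Trace:
  + 236.196.129.144/28 (H0) depth=28
  + 0.0.0.0/0 (H5) depth=0
  ? 236.196.129.144  path d0:H5→d1:-→d2:-→d3:-→d4:-→d5:-→d6:-→d7:-→d8:-→d9:-→d10:-→d11:-→d12:-→d13:-→d14:-→d15:-→d16:-→d17:-→d18:-→d19:-→d20:-→d21:-→d22:-→d23:-→d24:-→d25:-→d26:-→d27:-→d28:H0  best=H0
  - 0.0.0.0/0 clear@0
  + 236.196.129.148/30 (H2) depth=30
  ? 236.196.129.151  path d0:-→d1:-→d2:-→d3:-→d4:-→d5:-→d6:-→d7:-→d8:-→d9:-→d10:-→d11:-→d12:-→d13:-→d14:-→d15:-→d16:-→d17:-→d18:-→d19:-→d20:-→d21:-→d22:-→d23:-→d24:-→d25:-→d26:-→d27:-→d28:H0→d29:-→d30:H2  best=H2
  ? 236.196.129.144  path d0:-→d1:-→d2:-→d3:-→d4:-→d5:-→d6:-→d7:-→d8:-→d9:-→d10:-→d11:-→d12:-→d13:-→d14:-→d15:-→d16:-→d17:-→d18:-→d19:-→d20:-→d21:-→d22:-→d23:-→d24:-→d25:-→d26:-→d27:-→d28:H0→d29:-  best=H0
  ? 202.103.16.3  path d0:-→d1:-→d2:-  best=no-route
  + 236.196.129.144/28 (H2) depth=28
  ? 236.196.129.144  path d0:-→d1:-→d2:-→d3:-→d4:-→d5:-→d6:-→d7:-→d8:-→d9:-→d10:-→d11:-→d12:-→d13:-→d14:-→d15:-→d16:-→d17:-→d18:-→d19:-→d20:-→d21:-→d22:-→d23:-→d24:-→d25:-→d26:-→d27:-→d28:H2→d29:-  best=H2
  ? 236.196.129.149  path d0:-→d1:-→d2:-→d3:-→d4:-→d5:-→d6:-→d7:-→d8:-→d9:-→d10:-→d11:-→d12:-→d13:-→d14:-→d15:-→d16:-→d17:-→d18:-→d19:-→d20:-→d21:-→d22:-→d23:-→d24:-→d25:-→d26:-→d27:-→d28:H2→d29:-→d30:H2  best=H2
  + 133.200.228.223/32 (H1) depth=32
  + 58.48.240.236/32 (H4) depth=32
  + 58.48.192.0/18 (H3) depth=18
  ? 149.226.87.47  path d0:-→d1:-→d2:-→d3:-  best=no-route
  ? 236.196.129.144  path d0:-→d1:-→d2:-→d3:-→d4:-→d5:-→d6:-→d7:-→d8:-→d9:-→d10:-→d11:-→d12:-→d13:-→d14:-→d15:-→d16:-→d17:-→d18:-→d19:-→d20:-→d21:-→d22:-→d23:-→d24:-→d25:-→d26:-→d27:-→d28:H2→d29:-  best=H2
  ? 58.48.240.236  path d0:-→d1:-→d2:-→d3:-→d4:-→d5:-→d6:-→d7:-→d8:-→d9:-→d10:-→d11:-→d12:-→d13:-→d14:-→d15:-→d16:-→d17:-→d18:H3→d19:-→d20:-→d21:-→d22:-→d23:-→d24:-→d25:-→d26:-→d27:-→d28:-→d29:-→d30:-→d31:-→d32:H4  best=H4
  ? 58.48.192.1  path d0:-→d1:-→d2:-→d3:-→d4:-→d5:-→d6:-→d7:-→d8:-→d9:-→d10:-→d11:-→d12:-→d13:-→d14:-→d15:-→d16:-→d17:-→d18:H3  best=H3
  + 0.0.0.0/0 (H0) depth=0
  + 133.192.0.0/12 (H2) depth=12
  - 0.0.0.0/0 clear@0
  ? 133.200.228.223  path d0:-→d1:-→d2:-→d3:-→d4:-→d5:-→d6:-→d7:-→d8:-→d9:-→d10:-→d11:-→d12:H2→d13:-→d14:-→d15:-→d16:-→d17:-→d18:-→d19:-→d20:-→d21:-→d22:-→d23:-→d24:-→d25:-→d26:-→d27:-→d28:-→d29:-→d30:-→d31:-→d32:H1  best=H1
  + 58.48.0.0/16 (H3) depth=16
  ? 58.48.199.58  path d0:-→d1:-→d2:-→d3:-→d4:-→d5:-→d6:-→d7:-→d8:-→d9:-→d10:-→d11:-→d12:-→d13:-→d14:-→d15:-→d16:H3→d17:-→d18:H3  best=H3
  + 192.96.0.0/12 (H1) depth=12
  ? 133.200.228.223  path d0:-→d1:-→d2:-→d3:-→d4:-→d5:-→d6:-→d7:-→d8:-→d9:-→d10:-→d11:-→d12:H2→d13:-→d14:-→d15:-→d16:-→d17:-→d18:-→d19:-→d20:-→d21:-→d22:-→d23:-→d24:-→d25:-→d26:-→d27:-→d28:-→d29:-→d30:-→d31:-→d32:H1  best=H1
  + 58.48.240.224/28 (H5) depth=28
  + 192.98.103.96/28 (H0) depth=28
  + 236.196.129.0/24 (H5) depth=24
  ? 58.48.240.236  path d0:-→d1:-→d2:-→d3:-→d4:-→d5:-→d6:-→d7:-→d8:-→d9:-→d10:-→d11:-→d12:-→d13:-→d14:-→d15:-→d16:H3→d17:-→d18:H3→d19:-→d20:-→d21:-→d22:-→d23:-→d24:-→d25:-→d26:-→d27:-→d28:H5→d29:-→d30:-→d31:-→d32:H4  best=H4
  ? 133.192.2.182  path d0:-→d1:-→d2:-→d3:-→d4:-→d5:-→d6:-→d7:-→d8:-→d9:-→d10:-→d11:-→d12:H2  best=H2
  ? 236.196.129.3  path d0:-→d1:-→d2:-→d3:-→d4:-→d5:-→d6:-→d7:-→d8:-→d9:-→d10:-→d11:-→d12:-→d13:-→d14:-→d15:-→d16:-→d17:-→d18:-→d19:-→d20:-→d21:-→d22:-→d23:-→d24:H5  best=H5
  + 0.0.0.0/0 (H4) depth=0
  - 0.0.0.0/0 clear@0
  - 133.192.0.0/12 clear@12
  + 58.0.0.0/8 (H1) depth=8
  + 58.0.0.0/8 (H3) depth=8
  ? 58.48.240.236  path d0:-→d1:-→d2:-→d3:-→d4:-→d5:-→d6:-→d7:-→d8:H3→d9:-→d10:-→d11:-→d12:-→d13:-→d14:-→d15:-→d16:H3→d17:-→d18:H3→d19:-→d20:-→d21:-→d22:-→d23:-→d24:-→d25:-→d26:-→d27:-→d28:H5→d29:-→d30:-→d31:-→d32:H4  best=H4
  + 133.192.0.0/12 (H0) depth=12
  ? 193.14.183.157  path d0:-→d1:-→d2:-→d3:-→d4:-→d5:-→d6:-→d7:-  best=no-route

== LOOKUPS ==
["H0","H2","H0","no-route","H2","H2","no-route","H2","H4","H3","H1","H3","H1","H4","H2","H5","H4","no-route"]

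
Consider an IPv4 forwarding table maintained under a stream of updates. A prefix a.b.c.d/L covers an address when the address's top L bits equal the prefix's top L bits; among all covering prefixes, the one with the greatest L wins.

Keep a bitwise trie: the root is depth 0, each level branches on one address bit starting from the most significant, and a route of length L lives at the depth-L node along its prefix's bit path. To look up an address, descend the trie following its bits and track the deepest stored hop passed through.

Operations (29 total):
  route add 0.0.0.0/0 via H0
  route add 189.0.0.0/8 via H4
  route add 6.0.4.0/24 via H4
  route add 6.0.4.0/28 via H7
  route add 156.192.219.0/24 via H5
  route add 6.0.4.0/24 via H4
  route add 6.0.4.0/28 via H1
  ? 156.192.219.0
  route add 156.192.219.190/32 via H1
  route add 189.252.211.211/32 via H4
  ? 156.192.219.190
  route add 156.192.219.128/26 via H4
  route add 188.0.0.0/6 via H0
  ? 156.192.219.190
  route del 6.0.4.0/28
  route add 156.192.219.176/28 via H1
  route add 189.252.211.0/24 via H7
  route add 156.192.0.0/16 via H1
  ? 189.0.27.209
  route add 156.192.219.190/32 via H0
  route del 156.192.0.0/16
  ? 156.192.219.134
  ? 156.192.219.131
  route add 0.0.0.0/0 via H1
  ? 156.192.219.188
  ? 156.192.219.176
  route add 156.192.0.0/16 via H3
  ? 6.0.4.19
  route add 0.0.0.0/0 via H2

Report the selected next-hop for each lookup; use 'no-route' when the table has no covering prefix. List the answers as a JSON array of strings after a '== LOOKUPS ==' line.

Process each operation:
  add 0.0.0.0/0 -> H0 at depth 0
  add 189.0.0.0/8 -> H4 at depth 8
  add 6.0.4.0/24 -> H4 at depth 24
  add 6.0.4.0/28 -> H7 at depth 28
  add 156.192.219.0/24 -> H5 at depth 24
  add 6.0.4.0/24 -> H4 at depth 24
  add 6.0.4.0/28 -> H1 at depth 28
  ? 156.192.219.0  path d0:H0→d1:-→d2:-→d3:-→d4:-→d5:-→d6:-→d7:-→d8:-→d9:-→d10:-→d11:-→d12:-→d13:-→d14:-→d15:-→d16:-→d17:-→d18:-→d19:-→d20:-→d21:-→d22:-→d23:-→d24:H5  best=H5
  add 156.192.219.190/32 -> H1 at depth 32
  add 189.252.211.211/32 -> H4 at depth 32
  ? 156.192.219.190  path d0:H0→d1:-→d2:-→d3:-→d4:-→d5:-→d6:-→d7:-→d8:-→d9:-→d10:-→d11:-→d12:-→d13:-→d14:-→d15:-→d16:-→d17:-→d18:-→d19:-→d20:-→d21:-→d22:-→d23:-→d24:H5→d25:-→d26:-→d27:-→d28:-→d29:-→d30:-→d31:-→d32:H1  best=H1
  add 156.192.219.128/26 -> H4 at depth 26
  add 188.0.0.0/6 -> H0 at depth 6
  ? 156.192.219.190  path d0:H0→d1:-→d2:-→d3:-→d4:-→d5:-→d6:-→d7:-→d8:-→d9:-→d10:-→d11:-→d12:-→d13:-→d14:-→d15:-→d16:-→d17:-→d18:-→d19:-→d20:-→d21:-→d22:-→d23:-→d24:H5→d25:-→d26:H4→d27:-→d28:-→d29:-→d30:-→d31:-→d32:H1  best=H1
  - 6.0.4.0/28 clear@28
  add 156.192.219.176/28 -> H1 at depth 28
  add 189.252.211.0/24 -> H7 at depth 24
  add 156.192.0.0/16 -> H1 at depth 16
  ? 189.0.27.209  path d0:H0→d1:-→d2:-→d3:-→d4:-→d5:-→d6:H0→d7:-→d8:H4  best=H4
  add 156.192.219.190/32 -> H0 at depth 32
  - 156.192.0.0/16 clear@16
  ? 156.192.219.134  path d0:H0→d1:-→d2:-→d3:-→d4:-→d5:-→d6:-→d7:-→d8:-→d9:-→d10:-→d11:-→d12:-→d13:-→d14:-→d15:-→d16:-→d17:-→d18:-→d19:-→d20:-→d21:-→d22:-→d23:-→d24:H5→d25:-→d26:H4  best=H4
  ? 156.192.219.131  path d0:H0→d1:-→d2:-→d3:-→d4:-→d5:-→d6:-→d7:-→d8:-→d9:-→d10:-→d11:-→d12:-→d13:-→d14:-→d15:-→d16:-→d17:-→d18:-→d19:-→d20:-→d21:-→d22:-→d23:-→d24:H5→d25:-→d26:H4  best=H4
  add 0.0.0.0/0 -> H1 at depth 0
  ? 156.192.219.188  path d0:H1→d1:-→d2:-→d3:-→d4:-→d5:-→d6:-→d7:-→d8:-→d9:-→d10:-→d11:-→d12:-→d13:-→d14:-→d15:-→d16:-→d17:-→d18:-→d19:-→d20:-→d21:-→d22:-→d23:-→d24:H5→d25:-→d26:H4→d27:-→d28:H1→d29:-→d30:-  best=H1
  ? 156.192.219.176  path d0:H1→d1:-→d2:-→d3:-→d4:-→d5:-→d6:-→d7:-→d8:-→d9:-→d10:-→d11:-→d12:-→d13:-→d14:-→d15:-→d16:-→d17:-→d18:-→d19:-→d20:-→d21:-→d22:-→d23:-→d24:H5→d25:-→d26:H4→d27:-→d28:H1  best=H1
  add 156.192.0.0/16 -> H3 at depth 16
  ? 6.0.4.19  path d0:H1→d1:-→d2:-→d3:-→d4:-→d5:-→d6:-→d7:-→d8:-→d9:-→d10:-→d11:-→d12:-→d13:-→d14:-→d15:-→d16:-→d17:-→d18:-→d19:-→d20:-→d21:-→d22:-→d23:-→d24:H4→d25:-→d26:-→d27:-  best=H4
  add 0.0.0.0/0 -> H2 at depth 0

== LOOKUPS ==
["H5","H1","H1","H4","H4","H4","H1","H1","H4"]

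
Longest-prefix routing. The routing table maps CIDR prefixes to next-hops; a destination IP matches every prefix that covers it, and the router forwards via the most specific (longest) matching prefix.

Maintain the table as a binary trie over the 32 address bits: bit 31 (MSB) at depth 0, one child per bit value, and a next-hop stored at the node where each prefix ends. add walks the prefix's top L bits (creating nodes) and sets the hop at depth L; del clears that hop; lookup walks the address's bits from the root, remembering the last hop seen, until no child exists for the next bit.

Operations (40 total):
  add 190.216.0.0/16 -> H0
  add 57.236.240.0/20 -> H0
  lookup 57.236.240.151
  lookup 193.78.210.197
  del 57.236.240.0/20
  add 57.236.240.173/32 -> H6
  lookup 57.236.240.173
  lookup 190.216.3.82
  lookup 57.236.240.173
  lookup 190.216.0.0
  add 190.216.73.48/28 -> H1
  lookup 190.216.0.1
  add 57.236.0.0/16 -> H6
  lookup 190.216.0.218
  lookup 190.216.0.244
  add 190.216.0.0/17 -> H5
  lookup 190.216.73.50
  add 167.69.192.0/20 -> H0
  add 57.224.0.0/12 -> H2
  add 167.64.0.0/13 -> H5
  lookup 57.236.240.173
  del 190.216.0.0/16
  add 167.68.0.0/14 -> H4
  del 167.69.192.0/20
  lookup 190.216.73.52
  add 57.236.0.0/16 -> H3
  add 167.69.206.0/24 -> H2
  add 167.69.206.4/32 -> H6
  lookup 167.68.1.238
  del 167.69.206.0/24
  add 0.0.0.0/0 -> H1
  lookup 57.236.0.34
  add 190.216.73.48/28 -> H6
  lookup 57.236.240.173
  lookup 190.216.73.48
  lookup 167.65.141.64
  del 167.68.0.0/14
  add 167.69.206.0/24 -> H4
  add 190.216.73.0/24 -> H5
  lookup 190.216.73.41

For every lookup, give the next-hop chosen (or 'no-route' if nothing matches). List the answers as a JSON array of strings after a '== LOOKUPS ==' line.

Trace:
  + 190.216.0.0/16 (H0) depth=16
  + 57.236.240.0/20 (H0) depth=20
  ? 57.236.240.151  path d0:-→d1:-→d2:-→d3:-→d4:-→d5:-→d6:-→d7:-→d8:-→d9:-→d10:-→d11:-→d12:-→d13:-→d14:-→d15:-→d16:-→d17:-→d18:-→d19:-→d20:H0  best=H0
  ? 193.78.210.197  path d0:-→d1:-  best=no-route
  - 57.236.240.0/20 clear@20
  + 57.236.240.173/32 (H6) depth=32
  ? 57.236.240.173  path d0:-→d1:-→d2:-→d3:-→d4:-→d5:-→d6:-→d7:-→d8:-→d9:-→d10:-→d11:-→d12:-→d13:-→d14:-→d15:-→d16:-→d17:-→d18:-→d19:-→d20:-→d21:-→d22:-→d23:-→d24:-→d25:-→d26:-→d27:-→d28:-→d29:-→d30:-→d31:-→d32:H6  best=H6
  ? 190.216.3.82  path d0:-→d1:-→d2:-→d3:-→d4:-→d5:-→d6:-→d7:-→d8:-→d9:-→d10:-→d11:-→d12:-→d13:-→d14:-→d15:-→d16:H0  best=H0
  ? 57.236.240.173  path d0:-→d1:-→d2:-→d3:-→d4:-→d5:-→d6:-→d7:-→d8:-→d9:-→d10:-→d11:-→d12:-→d13:-→d14:-→d15:-→d16:-→d17:-→d18:-→d19:-→d20:-→d21:-→d22:-→d23:-→d24:-→d25:-→d26:-→d27:-→d28:-→d29:-→d30:-→d31:-→d32:H6  best=H6
  ? 190.216.0.0  path d0:-→d1:-→d2:-→d3:-→d4:-→d5:-→d6:-→d7:-→d8:-→d9:-→d10:-→d11:-→d12:-→d13:-→d14:-→d15:-→d16:H0  best=H0
  + 190.216.73.48/28 (H1) depth=28
  ? 190.216.0.1  path d0:-→d1:-→d2:-→d3:-→d4:-→d5:-→d6:-→d7:-→d8:-→d9:-→d10:-→d11:-→d12:-→d13:-→d14:-→d15:-→d16:H0→d17:-  best=H0
  + 57.236.0.0/16 (H6) depth=16
  ? 190.216.0.218  path d0:-→d1:-→d2:-→d3:-→d4:-→d5:-→d6:-→d7:-→d8:-→d9:-→d10:-→d11:-→d12:-→d13:-→d14:-→d15:-→d16:H0→d17:-  best=H0
  ? 190.216.0.244  path d0:-→d1:-→d2:-→d3:-→d4:-→d5:-→d6:-→d7:-→d8:-→d9:-→d10:-→d11:-→d12:-→d13:-→d14:-→d15:-→d16:H0→d17:-  best=H0
  + 190.216.0.0/17 (H5) depth=17
  ? 190.216.73.50  path d0:-→d1:-→d2:-→d3:-→d4:-→d5:-→d6:-→d7:-→d8:-→d9:-→d10:-→d11:-→d12:-→d13:-→d14:-→d15:-→d16:H0→d17:H5→d18:-→d19:-→d20:-→d21:-→d22:-→d23:-→d24:-→d25:-→d26:-→d27:-→d28:H1  best=H1
  + 167.69.192.0/20 (H0) depth=20
  + 57.224.0.0/12 (H2) depth=12
  + 167.64.0.0/13 (H5) depth=13
  ? 57.236.240.173  path d0:-→d1:-→d2:-→d3:-→d4:-→d5:-→d6:-→d7:-→d8:-→d9:-→d10:-→d11:-→d12:H2→d13:-→d14:-→d15:-→d16:H6→d17:-→d18:-→d19:-→d20:-→d21:-→d22:-→d23:-→d24:-→d25:-→d26:-→d27:-→d28:-→d29:-→d30:-→d31:-→d32:H6  best=H6
  - 190.216.0.0/16 clear@16
  + 167.68.0.0/14 (H4) depth=14
  - 167.69.192.0/20 clear@20
  ? 190.216.73.52  path d0:-→d1:-→d2:-→d3:-→d4:-→d5:-→d6:-→d7:-→d8:-→d9:-→d10:-→d11:-→d12:-→d13:-→d14:-→d15:-→d16:-→d17:H5→d18:-→d19:-→d20:-→d21:-→d22:-→d23:-→d24:-→d25:-→d26:-→d27:-→d28:H1  best=H1
  + 57.236.0.0/16 (H3) depth=16
  + 167.69.206.0/24 (H2) depth=24
  + 167.69.206.4/32 (H6) depth=32
  ? 167.68.1.238  path d0:-→d1:-→d2:-→d3:-→d4:-→d5:-→d6:-→d7:-→d8:-→d9:-→d10:-→d11:-→d12:-→d13:H5→d14:H4→d15:-  best=H4
  - 167.69.206.0/24 clear@24
  + 0.0.0.0/0 (H1) depth=0
  ? 57.236.0.34  path d0:H1→d1:-→d2:-→d3:-→d4:-→d5:-→d6:-→d7:-→d8:-→d9:-→d10:-→d11:-→d12:H2→d13:-→d14:-→d15:-→d16:H3  best=H3
  + 190.216.73.48/28 (H6) depth=28
  ? 57.236.240.173  path d0:H1→d1:-→d2:-→d3:-→d4:-→d5:-→d6:-→d7:-→d8:-→d9:-→d10:-→d11:-→d12:H2→d13:-→d14:-→d15:-→d16:H3→d17:-→d18:-→d19:-→d20:-→d21:-→d22:-→d23:-→d24:-→d25:-→d26:-→d27:-→d28:-→d29:-→d30:-→d31:-→d32:H6  best=H6
  ? 190.216.73.48  path d0:H1→d1:-→d2:-→d3:-→d4:-→d5:-→d6:-→d7:-→d8:-→d9:-→d10:-→d11:-→d12:-→d13:-→d14:-→d15:-→d16:-→d17:H5→d18:-→d19:-→d20:-→d21:-→d22:-→d23:-→d24:-→d25:-→d26:-→d27:-→d28:H6  best=H6
  ? 167.65.141.64  path d0:H1→d1:-→d2:-→d3:-→d4:-→d5:-→d6:-→d7:-→d8:-→d9:-→d10:-→d11:-→d12:-→d13:H5  best=H5
  - 167.68.0.0/14 clear@14
  + 167.69.206.0/24 (H4) depth=24
  + 190.216.73.0/24 (H5) depth=24
  ? 190.216.73.41  path d0:H1→d1:-→d2:-→d3:-→d4:-→d5:-→d6:-→d7:-→d8:-→d9:-→d10:-→d11:-→d12:-→d13:-→d14:-→d15:-→d16:-→d17:H5→d18:-→d19:-→d20:-→d21:-→d22:-→d23:-→d24:H5→d25:-→d26:-→d27:-  best=H5

== LOOKUPS ==
["H0","no-route","H6","H0","H6","H0","H0","H0","H0","H1","H6","H1","H4","H3","H6","H6","H5","H5"]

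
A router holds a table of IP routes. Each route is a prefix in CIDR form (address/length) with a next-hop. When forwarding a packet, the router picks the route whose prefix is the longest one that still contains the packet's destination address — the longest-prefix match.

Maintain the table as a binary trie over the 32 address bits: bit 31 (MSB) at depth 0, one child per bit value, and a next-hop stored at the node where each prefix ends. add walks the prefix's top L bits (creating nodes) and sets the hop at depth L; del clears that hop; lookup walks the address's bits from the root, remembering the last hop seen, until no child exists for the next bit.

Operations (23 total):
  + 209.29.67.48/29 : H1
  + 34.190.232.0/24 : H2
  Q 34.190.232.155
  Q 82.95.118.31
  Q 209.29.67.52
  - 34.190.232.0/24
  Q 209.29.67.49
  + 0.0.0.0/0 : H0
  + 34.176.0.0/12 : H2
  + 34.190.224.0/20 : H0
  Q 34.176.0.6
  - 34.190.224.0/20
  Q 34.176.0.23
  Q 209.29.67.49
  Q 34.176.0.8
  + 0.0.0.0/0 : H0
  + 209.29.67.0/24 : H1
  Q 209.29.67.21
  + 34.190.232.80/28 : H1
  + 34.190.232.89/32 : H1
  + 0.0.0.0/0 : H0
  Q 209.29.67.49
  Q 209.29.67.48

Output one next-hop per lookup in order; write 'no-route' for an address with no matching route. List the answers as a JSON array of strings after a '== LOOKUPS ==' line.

Process each operation:
  + 209.29.67.48/29 (H1) depth=29
  + 34.190.232.0/24 (H2) depth=24
  lookup 34.190.232.155: bits 001000101011111011101000 walk d0:-→d1:-→d2:-→d3:-→d4:-→d5:-→d6:-→d7:-→d8:-→d9:-→d10:-→d11:-→d12:-→d13:-→d14:-→d15:-→d16:-→d17:-→d18:-→d19:-→d20:-→d21:-→d22:-→d23:-→d24:H2 -> H2
  lookup 82.95.118.31: bits 0 walk d0:-→d1:- -> no-route
  lookup 209.29.67.52: bits 11010001000111010100001100110 walk d0:-→d1:-→d2:-→d3:-→d4:-→d5:-→d6:-→d7:-→d8:-→d9:-→d10:-→d11:-→d12:-→d13:-→d14:-→d15:-→d16:-→d17:-→d18:-→d19:-→d20:-→d21:-→d22:-→d23:-→d24:-→d25:-→d26:-→d27:-→d28:-→d29:H1 -> H1
  del 34.190.232.0/24 (clear depth 24)
  lookup 209.29.67.49: bits 11010001000111010100001100110 walk d0:-→d1:-→d2:-→d3:-→d4:-→d5:-→d6:-→d7:-→d8:-→d9:-→d10:-→d11:-→d12:-→d13:-→d14:-→d15:-→d16:-→d17:-→d18:-→d19:-→d20:-→d21:-→d22:-→d23:-→d24:-→d25:-→d26:-→d27:-→d28:-→d29:H1 -> H1
  + 0.0.0.0/0 (H0) depth=0
  + 34.176.0.0/12 (H2) depth=12
  + 34.190.224.0/20 (H0) depth=20
  lookup 34.176.0.6: bits 001000101011 walk d0:H0→d1:-→d2:-→d3:-→d4:-→d5:-→d6:-→d7:-→d8:-→d9:-→d10:-→d11:-→d12:H2 -> H2
  del 34.190.224.0/20 (clear depth 20)
  lookup 34.176.0.23: bits 001000101011 walk d0:H0→d1:-→d2:-→d3:-→d4:-→d5:-→d6:-→d7:-→d8:-→d9:-→d10:-→d11:-→d12:H2 -> H2
  lookup 209.29.67.49: bits 11010001000111010100001100110 walk d0:H0→d1:-→d2:-→d3:-→d4:-→d5:-→d6:-→d7:-→d8:-→d9:-→d10:-→d11:-→d12:-→d13:-→d14:-→d15:-→d16:-→d17:-→d18:-→d19:-→d20:-→d21:-→d22:-→d23:-→d24:-→d25:-→d26:-→d27:-→d28:-→d29:H1 -> H1
  lookup 34.176.0.8: bits 001000101011 walk d0:H0→d1:-→d2:-→d3:-→d4:-→d5:-→d6:-→d7:-→d8:-→d9:-→d10:-→d11:-→d12:H2 -> H2
  + 0.0.0.0/0 (H0) depth=0
  + 209.29.67.0/24 (H1) depth=24
  lookup 209.29.67.21: bits 11010001000111010100001100 walk d0:H0→d1:-→d2:-→d3:-→d4:-→d5:-→d6:-→d7:-→d8:-→d9:-→d10:-→d11:-→d12:-→d13:-→d14:-→d15:-→d16:-→d17:-→d18:-→d19:-→d20:-→d21:-→d22:-→d23:-→d24:H1→d25:-→d26:- -> H1
  + 34.190.232.80/28 (H1) depth=28
  + 34.190.232.89/32 (H1) depth=32
  + 0.0.0.0/0 (H0) depth=0
  lookup 209.29.67.49: bits 11010001000111010100001100110 walk d0:H0→d1:-→d2:-→d3:-→d4:-→d5:-→d6:-→d7:-→d8:-→d9:-→d10:-→d11:-→d12:-→d13:-→d14:-→d15:-→d16:-→d17:-→d18:-→d19:-→d20:-→d21:-→d22:-→d23:-→d24:H1→d25:-→d26:-→d27:-→d28:-→d29:H1 -> H1
  lookup 209.29.67.48: bits 11010001000111010100001100110 walk d0:H0→d1:-→d2:-→d3:-→d4:-→d5:-→d6:-→d7:-→d8:-→d9:-→d10:-→d11:-→d12:-→d13:-→d14:-→d15:-→d16:-→d17:-→d18:-→d19:-→d20:-→d21:-→d22:-→d23:-→d24:H1→d25:-→d26:-→d27:-→d28:-→d29:H1 -> H1

== LOOKUPS ==
["H2","no-route","H1","H1","H2","H2","H1","H2","H1","H1","H1"]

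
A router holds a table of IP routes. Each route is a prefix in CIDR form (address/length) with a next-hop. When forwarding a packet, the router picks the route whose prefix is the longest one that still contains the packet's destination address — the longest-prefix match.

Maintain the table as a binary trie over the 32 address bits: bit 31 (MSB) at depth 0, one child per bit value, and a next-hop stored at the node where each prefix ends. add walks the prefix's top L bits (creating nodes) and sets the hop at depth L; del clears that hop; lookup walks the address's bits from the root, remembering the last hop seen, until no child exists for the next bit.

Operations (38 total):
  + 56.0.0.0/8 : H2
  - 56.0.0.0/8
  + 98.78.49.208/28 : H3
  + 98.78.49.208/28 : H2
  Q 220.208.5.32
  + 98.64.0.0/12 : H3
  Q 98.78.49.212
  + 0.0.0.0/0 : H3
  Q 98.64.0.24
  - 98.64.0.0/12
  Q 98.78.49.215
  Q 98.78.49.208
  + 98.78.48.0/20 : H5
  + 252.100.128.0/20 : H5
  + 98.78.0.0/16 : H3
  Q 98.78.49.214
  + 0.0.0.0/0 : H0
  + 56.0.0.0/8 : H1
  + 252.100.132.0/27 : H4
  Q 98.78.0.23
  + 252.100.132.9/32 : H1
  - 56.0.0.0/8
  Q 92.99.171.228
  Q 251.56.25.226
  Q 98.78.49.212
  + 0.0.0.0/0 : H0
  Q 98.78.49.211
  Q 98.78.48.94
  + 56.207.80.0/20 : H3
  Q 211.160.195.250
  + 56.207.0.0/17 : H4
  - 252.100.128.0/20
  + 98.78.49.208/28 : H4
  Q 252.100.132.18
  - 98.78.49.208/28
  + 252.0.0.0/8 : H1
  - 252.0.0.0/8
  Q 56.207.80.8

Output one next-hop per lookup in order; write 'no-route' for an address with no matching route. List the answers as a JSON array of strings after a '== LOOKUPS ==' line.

Apply in order:
  + 56.0.0.0/8 (H2) depth=8
  - 56.0.0.0/8 clear@8
  + 98.78.49.208/28 (H3) depth=28
  + 98.78.49.208/28 (H2) depth=28
  Q 220.208.5.32: descend ε ; hops seen [∅] ; pick no-route
  + 98.64.0.0/12 (H3) depth=12
  Q 98.78.49.212: descend 0110001001001110001100011101 ; hops seen [H3,H2] ; pick H2
  + 0.0.0.0/0 (H3) depth=0
  Q 98.64.0.24: descend 011000100100 ; hops seen [H3,H3] ; pick H3
  - 98.64.0.0/12 clear@12
  Q 98.78.49.215: descend 0110001001001110001100011101 ; hops seen [H3,H2] ; pick H2
  Q 98.78.49.208: descend 0110001001001110001100011101 ; hops seen [H3,H2] ; pick H2
  + 98.78.48.0/20 (H5) depth=20
  + 252.100.128.0/20 (H5) depth=20
  + 98.78.0.0/16 (H3) depth=16
  Q 98.78.49.214: descend 0110001001001110001100011101 ; hops seen [H3,H3,H5,H2] ; pick H2
  + 0.0.0.0/0 (H0) depth=0
  + 56.0.0.0/8 (H1) depth=8
  + 252.100.132.0/27 (H4) depth=27
  Q 98.78.0.23: descend 011000100100111000 ; hops seen [H0,H3] ; pick H3
  + 252.100.132.9/32 (H1) depth=32
  - 56.0.0.0/8 clear@8
  Q 92.99.171.228: descend 01 ; hops seen [H0] ; pick H0
  Q 251.56.25.226: descend 11111 ; hops seen [H0] ; pick H0
  Q 98.78.49.212: descend 0110001001001110001100011101 ; hops seen [H0,H3,H5,H2] ; pick H2
  + 0.0.0.0/0 (H0) depth=0
  Q 98.78.49.211: descend 0110001001001110001100011101 ; hops seen [H0,H3,H5,H2] ; pick H2
  Q 98.78.48.94: descend 01100010010011100011000 ; hops seen [H0,H3,H5] ; pick H5
  + 56.207.80.0/20 (H3) depth=20
  Q 211.160.195.250: descend 11 ; hops seen [H0] ; pick H0
  + 56.207.0.0/17 (H4) depth=17
  - 252.100.128.0/20 clear@20
  + 98.78.49.208/28 (H4) depth=28
  Q 252.100.132.18: descend 111111000110010010000100000 ; hops seen [H0,H4] ; pick H4
  - 98.78.49.208/28 clear@28
  + 252.0.0.0/8 (H1) depth=8
  - 252.0.0.0/8 clear@8
  Q 56.207.80.8: descend 00111000110011110101 ; hops seen [H0,H4,H3] ; pick H3

== LOOKUPS ==
["no-route","H2","H3","H2","H2","H2","H3","H0","H0","H2","H2","H5","H0","H4","H3"]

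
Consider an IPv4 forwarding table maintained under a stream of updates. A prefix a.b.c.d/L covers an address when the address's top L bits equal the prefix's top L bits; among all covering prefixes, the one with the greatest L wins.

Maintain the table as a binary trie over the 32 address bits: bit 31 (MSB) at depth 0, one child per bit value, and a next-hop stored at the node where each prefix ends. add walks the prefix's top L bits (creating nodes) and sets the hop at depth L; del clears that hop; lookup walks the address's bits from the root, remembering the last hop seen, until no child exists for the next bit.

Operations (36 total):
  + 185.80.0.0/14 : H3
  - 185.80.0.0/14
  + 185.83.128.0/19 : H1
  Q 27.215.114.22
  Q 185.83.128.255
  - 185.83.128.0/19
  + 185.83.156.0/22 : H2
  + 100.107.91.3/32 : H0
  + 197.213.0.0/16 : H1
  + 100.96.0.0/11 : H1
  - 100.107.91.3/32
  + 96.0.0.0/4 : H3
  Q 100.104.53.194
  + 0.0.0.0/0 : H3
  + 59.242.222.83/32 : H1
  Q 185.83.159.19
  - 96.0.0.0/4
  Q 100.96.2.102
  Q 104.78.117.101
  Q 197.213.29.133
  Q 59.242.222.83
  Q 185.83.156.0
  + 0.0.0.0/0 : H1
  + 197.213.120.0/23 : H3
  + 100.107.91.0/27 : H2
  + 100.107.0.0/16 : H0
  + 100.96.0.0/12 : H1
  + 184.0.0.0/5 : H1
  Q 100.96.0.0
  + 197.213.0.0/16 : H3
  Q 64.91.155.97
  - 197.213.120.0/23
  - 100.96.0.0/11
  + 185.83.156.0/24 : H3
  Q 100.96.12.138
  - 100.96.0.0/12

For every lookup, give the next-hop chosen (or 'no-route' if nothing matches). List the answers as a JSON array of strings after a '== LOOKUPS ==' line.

Process each operation:
  + 185.80.0.0/14 (H3) depth=14
  - 185.80.0.0/14 clear@14
  + 185.83.128.0/19 (H1) depth=19
  Q 27.215.114.22: descend ε ; hops seen [∅] ; pick no-route
  Q 185.83.128.255: descend 1011100101010011100 ; hops seen [H1] ; pick H1
  - 185.83.128.0/19 clear@19
  + 185.83.156.0/22 (H2) depth=22
  + 100.107.91.3/32 (H0) depth=32
  + 197.213.0.0/16 (H1) depth=16
  + 100.96.0.0/11 (H1) depth=11
  - 100.107.91.3/32 clear@32
  + 96.0.0.0/4 (H3) depth=4
  Q 100.104.53.194: descend 01100100011010 ; hops seen [H3,H1] ; pick H1
  + 0.0.0.0/0 (H3) depth=0
  + 59.242.222.83/32 (H1) depth=32
  Q 185.83.159.19: descend 1011100101010011100111 ; hops seen [H3,H2] ; pick H2
  - 96.0.0.0/4 clear@4
  Q 100.96.2.102: descend 011001000110 ; hops seen [H3,H1] ; pick H1
  Q 104.78.117.101: descend 0110 ; hops seen [H3] ; pick H3
  Q 197.213.29.133: descend 1100010111010101 ; hops seen [H3,H1] ; pick H1
  Q 59.242.222.83: descend 00111011111100101101111001010011 ; hops seen [H3,H1] ; pick H1
  Q 185.83.156.0: descend 1011100101010011100111 ; hops seen [H3,H2] ; pick H2
  + 0.0.0.0/0 (H1) depth=0
  + 197.213.120.0/23 (H3) depth=23
  + 100.107.91.0/27 (H2) depth=27
  + 100.107.0.0/16 (H0) depth=16
  + 100.96.0.0/12 (H1) depth=12
  + 184.0.0.0/5 (H1) depth=5
  Q 100.96.0.0: descend 011001000110 ; hops seen [H1,H1,H1] ; pick H1
  + 197.213.0.0/16 (H3) depth=16
  Q 64.91.155.97: descend 01 ; hops seen [H1] ; pick H1
  - 197.213.120.0/23 clear@23
  - 100.96.0.0/11 clear@11
  + 185.83.156.0/24 (H3) depth=24
  Q 100.96.12.138: descend 011001000110 ; hops seen [H1,H1] ; pick H1
  - 100.96.0.0/12 clear@12

== LOOKUPS ==
["no-route","H1","H1","H2","H1","H3","H1","H1","H2","H1","H1","H1"]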